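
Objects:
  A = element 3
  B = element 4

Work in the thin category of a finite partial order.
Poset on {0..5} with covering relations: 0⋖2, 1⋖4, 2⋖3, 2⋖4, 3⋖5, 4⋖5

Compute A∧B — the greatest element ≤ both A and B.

Answer: A∧B = 2

Derivation:
{x : x≤A ∧ x≤B} = {0,2}  (A=3, B=4)
  0 ≤ 2
  2 ≤ 2
glb = 2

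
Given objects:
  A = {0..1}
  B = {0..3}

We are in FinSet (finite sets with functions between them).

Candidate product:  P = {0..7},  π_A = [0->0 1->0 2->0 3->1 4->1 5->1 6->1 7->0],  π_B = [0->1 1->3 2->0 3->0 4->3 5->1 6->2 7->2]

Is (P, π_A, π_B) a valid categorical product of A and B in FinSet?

Answer: VALID PRODUCT

Work:
|A|·|B| = 2·4 = 8;  |P| = 8
Check the pairing map k ↦ (π_A(k), π_B(k)):
  0 -> (0,1)
  1 -> (0,3)
  2 -> (0,0)
  3 -> (1,0)
  4 -> (1,3)
  5 -> (1,1)
  6 -> (1,2)
  7 -> (0,2)
distinct pairs in image: 8 / 8 needed
  → bijection onto A×B; projections well-typed.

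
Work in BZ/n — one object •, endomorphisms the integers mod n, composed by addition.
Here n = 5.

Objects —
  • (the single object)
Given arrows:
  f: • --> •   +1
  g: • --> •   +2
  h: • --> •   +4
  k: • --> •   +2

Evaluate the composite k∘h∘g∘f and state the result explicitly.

  0 +1≡1 +2≡3 +4≡2 +2≡4  (mod 5)
composite: +4

Answer: +4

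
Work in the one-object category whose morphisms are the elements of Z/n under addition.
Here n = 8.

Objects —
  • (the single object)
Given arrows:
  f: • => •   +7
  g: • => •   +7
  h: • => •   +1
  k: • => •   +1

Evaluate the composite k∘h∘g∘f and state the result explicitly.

  0 +7≡7 +7≡6 +1≡7 +1≡0  (mod 8)
⟦path⟧: +0

Answer: +0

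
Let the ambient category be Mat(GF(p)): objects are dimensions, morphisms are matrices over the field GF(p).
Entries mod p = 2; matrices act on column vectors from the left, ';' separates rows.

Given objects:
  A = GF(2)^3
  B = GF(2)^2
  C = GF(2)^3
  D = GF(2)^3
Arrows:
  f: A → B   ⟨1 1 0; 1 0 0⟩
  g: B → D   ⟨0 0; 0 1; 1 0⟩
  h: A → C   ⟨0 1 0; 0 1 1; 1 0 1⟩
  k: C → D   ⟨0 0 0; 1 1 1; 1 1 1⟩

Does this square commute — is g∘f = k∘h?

Path 1 = f;g:
  e0=[1,0,0] f→[1,1] g→[0,1,1]
  e1=[0,1,0] f→[1,0] g→[0,0,1]
  e2=[0,0,1] f→[0,0] g→[0,0,0]
  result₁ = ⟨0 0 0; 1 0 0; 1 1 0⟩
Path 2 = h;k:
  e0=[1,0,0] h→[0,0,1] k→[0,1,1]
  e1=[0,1,0] h→[1,1,0] k→[0,0,0]
  e2=[0,0,1] h→[0,1,1] k→[0,0,0]
  result₂ = ⟨0 0 0; 1 0 0; 1 0 0⟩
Equal? distinct morphisms ✗

Answer: DOES NOT COMMUTE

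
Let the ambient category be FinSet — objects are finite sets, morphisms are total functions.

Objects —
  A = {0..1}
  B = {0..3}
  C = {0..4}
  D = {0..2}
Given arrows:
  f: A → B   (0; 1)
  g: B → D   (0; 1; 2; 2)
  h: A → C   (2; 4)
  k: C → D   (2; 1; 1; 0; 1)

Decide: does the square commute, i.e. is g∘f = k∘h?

Path 1 = f;g:
  0 f→0 g→0
  1 f→1 g→1
  ⟦path⟧₁ = (0; 1)
Path 2 = h;k:
  0 h→2 k→1
  1 h→4 k→1
  ⟦path⟧₂ = (1; 1)
Equal? distinct morphisms ✗

Answer: DOES NOT COMMUTE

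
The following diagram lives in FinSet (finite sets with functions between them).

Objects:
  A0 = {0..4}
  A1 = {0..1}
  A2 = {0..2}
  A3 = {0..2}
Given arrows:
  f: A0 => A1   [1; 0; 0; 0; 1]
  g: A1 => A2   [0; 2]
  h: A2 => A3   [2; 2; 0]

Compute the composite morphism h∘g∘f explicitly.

  0 f=>1 g=>2 h=>0
  1 f=>0 g=>0 h=>2
  2 f=>0 g=>0 h=>2
  3 f=>0 g=>0 h=>2
  4 f=>1 g=>2 h=>0
⟦path⟧: [0; 2; 2; 2; 0]

Answer: [0; 2; 2; 2; 0]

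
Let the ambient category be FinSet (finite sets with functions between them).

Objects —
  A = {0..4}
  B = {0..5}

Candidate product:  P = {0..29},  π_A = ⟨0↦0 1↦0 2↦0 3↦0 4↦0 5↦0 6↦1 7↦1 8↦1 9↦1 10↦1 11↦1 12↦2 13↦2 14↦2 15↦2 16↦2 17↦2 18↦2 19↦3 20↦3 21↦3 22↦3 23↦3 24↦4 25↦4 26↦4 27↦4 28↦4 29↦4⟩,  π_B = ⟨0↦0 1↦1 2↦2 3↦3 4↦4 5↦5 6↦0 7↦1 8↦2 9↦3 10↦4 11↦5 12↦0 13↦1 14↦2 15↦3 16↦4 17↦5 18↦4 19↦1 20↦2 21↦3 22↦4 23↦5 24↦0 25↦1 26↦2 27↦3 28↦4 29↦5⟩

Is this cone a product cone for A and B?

|A|·|B| = 5·6 = 30;  |P| = 30
Check the pairing map k ↦ (π_A(k), π_B(k)):
  0 ↦ (0,0)
  1 ↦ (0,1)
  2 ↦ (0,2)
  3 ↦ (0,3)
  4 ↦ (0,4)
  5 ↦ (0,5)
  6 ↦ (1,0)
  7 ↦ (1,1)
  8 ↦ (1,2)
  9 ↦ (1,3)
  10 ↦ (1,4)
  11 ↦ (1,5)
  12 ↦ (2,0)
  13 ↦ (2,1)
  14 ↦ (2,2)
  15 ↦ (2,3)
  16 ↦ (2,4)
  17 ↦ (2,5)
  18 ↦ (2,4)  ✗ repeats pair of k=16
  19 ↦ (3,1)
  20 ↦ (3,2)
  21 ↦ (3,3)
  22 ↦ (3,4)
  23 ↦ (3,5)
  24 ↦ (4,0)
  25 ↦ (4,1)
  26 ↦ (4,2)
  27 ↦ (4,3)
  28 ↦ (4,4)
  29 ↦ (4,5)
distinct pairs in image: 29 / 30 needed
  → (2,4) hit at k=16 and k=18

Answer: NOT A VALID PRODUCT — duplicate pair at indices 16,18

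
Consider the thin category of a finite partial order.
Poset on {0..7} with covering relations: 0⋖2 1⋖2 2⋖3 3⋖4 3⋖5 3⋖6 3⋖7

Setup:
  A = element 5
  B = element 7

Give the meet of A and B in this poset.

{x : x<=A ∧ x<=B} = {0,1,2,3}  (A=5, B=7)
  0 <= 3
  1 <= 3
  2 <= 3
  3 <= 3
glb = 3

Answer: A∧B = 3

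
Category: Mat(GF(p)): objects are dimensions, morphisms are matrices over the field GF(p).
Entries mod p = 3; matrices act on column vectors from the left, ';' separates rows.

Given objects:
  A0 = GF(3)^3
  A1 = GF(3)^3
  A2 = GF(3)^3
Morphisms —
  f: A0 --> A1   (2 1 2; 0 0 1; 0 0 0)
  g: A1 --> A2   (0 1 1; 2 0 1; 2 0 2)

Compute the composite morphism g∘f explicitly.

Answer: (0 0 1; 1 2 1; 1 2 1)

Derivation:
  e0=(1,0,0) f-->(2,0,0) g-->(0,1,1)
  e1=(0,1,0) f-->(1,0,0) g-->(0,2,2)
  e2=(0,0,1) f-->(2,1,0) g-->(1,1,1)
composite: (0 0 1; 1 2 1; 1 2 1)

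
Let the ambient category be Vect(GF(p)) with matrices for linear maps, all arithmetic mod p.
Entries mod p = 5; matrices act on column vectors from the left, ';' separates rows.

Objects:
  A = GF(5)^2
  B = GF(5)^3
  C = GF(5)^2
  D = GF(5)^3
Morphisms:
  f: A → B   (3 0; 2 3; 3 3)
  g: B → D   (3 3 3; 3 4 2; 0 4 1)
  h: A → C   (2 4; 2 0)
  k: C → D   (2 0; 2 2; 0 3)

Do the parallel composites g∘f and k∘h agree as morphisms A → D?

Answer: COMMUTES

Derivation:
1) trace f;g:
  e0=⟨1,0⟩ f→⟨3,2,3⟩ g→⟨4,3,1⟩
  e1=⟨0,1⟩ f→⟨0,3,3⟩ g→⟨3,3,0⟩
  result₁ = (4 3; 3 3; 1 0)
2) trace h;k:
  e0=⟨1,0⟩ h→⟨2,2⟩ k→⟨4,3,1⟩
  e1=⟨0,1⟩ h→⟨4,0⟩ k→⟨3,3,0⟩
  result₂ = (4 3; 3 3; 1 0)
Equal? YES — commutes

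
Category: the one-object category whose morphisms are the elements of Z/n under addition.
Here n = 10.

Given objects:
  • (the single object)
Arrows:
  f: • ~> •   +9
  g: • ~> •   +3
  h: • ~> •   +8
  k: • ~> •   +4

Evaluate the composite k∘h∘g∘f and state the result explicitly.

  0 +9≡9 +3≡2 +8≡0 +4≡4  (mod 10)
⟦path⟧: +4

Answer: +4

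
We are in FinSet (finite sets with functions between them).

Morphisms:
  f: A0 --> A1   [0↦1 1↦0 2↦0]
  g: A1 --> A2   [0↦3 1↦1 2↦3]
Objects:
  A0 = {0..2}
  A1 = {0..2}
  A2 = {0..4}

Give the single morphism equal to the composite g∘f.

  0 f-->1 g-->1
  1 f-->0 g-->3
  2 f-->0 g-->3
composite: [0↦1 1↦3 2↦3]

Answer: [0↦1 1↦3 2↦3]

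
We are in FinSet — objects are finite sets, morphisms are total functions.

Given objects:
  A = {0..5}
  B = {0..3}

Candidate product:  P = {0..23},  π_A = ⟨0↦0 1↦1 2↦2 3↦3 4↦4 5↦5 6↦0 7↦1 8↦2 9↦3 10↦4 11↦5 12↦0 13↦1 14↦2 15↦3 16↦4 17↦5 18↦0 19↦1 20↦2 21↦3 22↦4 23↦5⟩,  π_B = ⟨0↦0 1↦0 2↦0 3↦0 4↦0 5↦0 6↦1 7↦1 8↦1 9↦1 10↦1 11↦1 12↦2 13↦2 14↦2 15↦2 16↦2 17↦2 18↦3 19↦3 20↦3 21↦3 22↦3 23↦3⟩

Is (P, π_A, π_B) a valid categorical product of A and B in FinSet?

Answer: VALID PRODUCT

Work:
|A|·|B| = 6·4 = 24;  |P| = 24
Check the pairing map k ↦ (π_A(k), π_B(k)):
  0 ↦ (0,0)
  1 ↦ (1,0)
  2 ↦ (2,0)
  3 ↦ (3,0)
  4 ↦ (4,0)
  5 ↦ (5,0)
  6 ↦ (0,1)
  7 ↦ (1,1)
  8 ↦ (2,1)
  9 ↦ (3,1)
  10 ↦ (4,1)
  11 ↦ (5,1)
  12 ↦ (0,2)
  13 ↦ (1,2)
  14 ↦ (2,2)
  15 ↦ (3,2)
  16 ↦ (4,2)
  17 ↦ (5,2)
  18 ↦ (0,3)
  19 ↦ (1,3)
  20 ↦ (2,3)
  21 ↦ (3,3)
  22 ↦ (4,3)
  23 ↦ (5,3)
distinct pairs in image: 24 / 24 needed
  → bijection onto A×B; projections well-typed.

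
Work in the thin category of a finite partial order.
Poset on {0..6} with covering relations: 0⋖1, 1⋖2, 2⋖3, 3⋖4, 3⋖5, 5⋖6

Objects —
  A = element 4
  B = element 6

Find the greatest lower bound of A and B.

Answer: A∧B = 3

Derivation:
Common predecessors of 4,6: {0,1,2,3}
  0 <= 3
  1 <= 3
  2 <= 3
  3 <= 3
glb = 3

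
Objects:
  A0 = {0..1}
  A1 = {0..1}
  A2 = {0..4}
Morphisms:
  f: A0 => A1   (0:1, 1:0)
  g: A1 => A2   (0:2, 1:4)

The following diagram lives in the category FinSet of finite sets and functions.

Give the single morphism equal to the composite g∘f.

  0 f=>1 g=>4
  1 f=>0 g=>2
composite: (0:4, 1:2)

Answer: (0:4, 1:2)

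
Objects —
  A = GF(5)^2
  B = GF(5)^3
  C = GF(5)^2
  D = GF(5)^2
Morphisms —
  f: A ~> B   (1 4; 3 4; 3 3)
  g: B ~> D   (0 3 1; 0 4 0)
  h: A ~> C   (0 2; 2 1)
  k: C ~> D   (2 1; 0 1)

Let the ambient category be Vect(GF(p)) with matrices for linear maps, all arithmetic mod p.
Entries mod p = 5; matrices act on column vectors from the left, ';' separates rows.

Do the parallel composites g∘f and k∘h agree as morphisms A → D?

Answer: COMMUTES

Work:
1) trace f;g:
  e0=⟨1,0⟩ f~>⟨1,3,3⟩ g~>⟨2,2⟩
  e1=⟨0,1⟩ f~>⟨4,4,3⟩ g~>⟨0,1⟩
  result₁ = (2 0; 2 1)
2) trace h;k:
  e0=⟨1,0⟩ h~>⟨0,2⟩ k~>⟨2,2⟩
  e1=⟨0,1⟩ h~>⟨2,1⟩ k~>⟨0,1⟩
  result₂ = (2 0; 2 1)
Equal? equal; square commutes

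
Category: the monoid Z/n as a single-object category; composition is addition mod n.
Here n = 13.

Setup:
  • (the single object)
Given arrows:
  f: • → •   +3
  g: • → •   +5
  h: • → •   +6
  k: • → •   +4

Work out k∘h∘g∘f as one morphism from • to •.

Answer: +5

Work:
  0 +3≡3 +5≡8 +6≡1 +4≡5  (mod 13)
⟦path⟧: +5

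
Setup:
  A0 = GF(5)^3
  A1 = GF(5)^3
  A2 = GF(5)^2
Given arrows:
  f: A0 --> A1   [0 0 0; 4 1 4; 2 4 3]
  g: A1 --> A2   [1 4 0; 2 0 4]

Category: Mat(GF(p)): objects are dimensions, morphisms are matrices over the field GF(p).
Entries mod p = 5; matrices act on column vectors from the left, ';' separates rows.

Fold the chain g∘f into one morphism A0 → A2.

  e0=[1,0,0] f-->[0,4,2] g-->[1,3]
  e1=[0,1,0] f-->[0,1,4] g-->[4,1]
  e2=[0,0,1] f-->[0,4,3] g-->[1,2]
⟦path⟧: [1 4 1; 3 1 2]

Answer: [1 4 1; 3 1 2]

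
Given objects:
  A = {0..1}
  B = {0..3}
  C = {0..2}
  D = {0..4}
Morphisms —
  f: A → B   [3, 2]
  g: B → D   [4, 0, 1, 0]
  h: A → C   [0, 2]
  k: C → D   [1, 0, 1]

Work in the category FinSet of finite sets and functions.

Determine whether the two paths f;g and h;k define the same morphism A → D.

Path 1 = f;g:
  0 f→3 g→0
  1 f→2 g→1
  ⟦path⟧₁ = [0, 1]
Path 2 = h;k:
  0 h→0 k→1
  1 h→2 k→1
  ⟦path⟧₂ = [1, 1]
Equal? NO — does not commute

Answer: DOES NOT COMMUTE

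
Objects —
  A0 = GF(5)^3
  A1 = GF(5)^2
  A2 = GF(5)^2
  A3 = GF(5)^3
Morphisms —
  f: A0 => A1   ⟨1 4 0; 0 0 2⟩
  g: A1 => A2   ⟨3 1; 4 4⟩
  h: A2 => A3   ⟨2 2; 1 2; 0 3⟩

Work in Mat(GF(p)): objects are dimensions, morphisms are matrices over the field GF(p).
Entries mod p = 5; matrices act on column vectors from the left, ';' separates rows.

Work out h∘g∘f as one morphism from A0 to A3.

Answer: ⟨4 1 0; 1 4 3; 2 3 4⟩

Trace:
  e0=⟨1,0,0⟩ f=>⟨1,0⟩ g=>⟨3,4⟩ h=>⟨4,1,2⟩
  e1=⟨0,1,0⟩ f=>⟨4,0⟩ g=>⟨2,1⟩ h=>⟨1,4,3⟩
  e2=⟨0,0,1⟩ f=>⟨0,2⟩ g=>⟨2,3⟩ h=>⟨0,3,4⟩
result: ⟨4 1 0; 1 4 3; 2 3 4⟩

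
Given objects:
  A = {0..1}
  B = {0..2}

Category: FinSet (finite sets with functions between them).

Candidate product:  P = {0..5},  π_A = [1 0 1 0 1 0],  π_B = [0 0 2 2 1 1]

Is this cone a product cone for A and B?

|A|·|B| = 2·3 = 6;  |P| = 6
Check the pairing map k ↦ (π_A(k), π_B(k)):
  0 -> (1,0)
  1 -> (0,0)
  2 -> (1,2)
  3 -> (0,2)
  4 -> (1,1)
  5 -> (0,1)
distinct pairs in image: 6 / 6 needed
  → bijection onto A×B; projections well-typed.

Answer: VALID PRODUCT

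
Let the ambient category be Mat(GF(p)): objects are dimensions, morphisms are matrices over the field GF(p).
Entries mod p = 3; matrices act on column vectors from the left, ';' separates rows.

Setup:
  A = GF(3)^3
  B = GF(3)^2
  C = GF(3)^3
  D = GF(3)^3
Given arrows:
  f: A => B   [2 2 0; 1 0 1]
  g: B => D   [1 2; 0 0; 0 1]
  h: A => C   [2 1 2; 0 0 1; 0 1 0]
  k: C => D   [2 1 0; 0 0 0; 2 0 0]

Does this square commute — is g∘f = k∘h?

1) trace f;g:
  e0=[1,0,0] f=>[2,1] g=>[1,0,1]
  e1=[0,1,0] f=>[2,0] g=>[2,0,0]
  e2=[0,0,1] f=>[0,1] g=>[2,0,1]
  ⟦path⟧₁ = [1 2 2; 0 0 0; 1 0 1]
2) trace h;k:
  e0=[1,0,0] h=>[2,0,0] k=>[1,0,1]
  e1=[0,1,0] h=>[1,0,1] k=>[2,0,2]
  e2=[0,0,1] h=>[2,1,0] k=>[2,0,1]
  ⟦path⟧₂ = [1 2 2; 0 0 0; 1 2 1]
Equal? distinct morphisms ✗

Answer: DOES NOT COMMUTE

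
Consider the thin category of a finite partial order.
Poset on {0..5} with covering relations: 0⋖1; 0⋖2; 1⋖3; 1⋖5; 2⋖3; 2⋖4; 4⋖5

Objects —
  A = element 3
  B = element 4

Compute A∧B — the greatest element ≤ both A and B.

Common predecessors of 3,4: {0,2}
  0 ⊑ 2
  2 ⊑ 2
glb = 2

Answer: A∧B = 2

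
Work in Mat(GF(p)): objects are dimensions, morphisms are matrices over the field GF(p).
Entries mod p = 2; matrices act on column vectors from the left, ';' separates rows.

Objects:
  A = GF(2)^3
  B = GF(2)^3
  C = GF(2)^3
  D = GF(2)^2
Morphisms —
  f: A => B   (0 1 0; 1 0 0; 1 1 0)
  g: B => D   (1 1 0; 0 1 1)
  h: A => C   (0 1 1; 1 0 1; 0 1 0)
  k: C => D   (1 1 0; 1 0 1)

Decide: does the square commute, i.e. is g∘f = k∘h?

1) trace f;g:
  e0=(1,0,0) f=>(0,1,1) g=>(1,0)
  e1=(0,1,0) f=>(1,0,1) g=>(1,1)
  e2=(0,0,1) f=>(0,0,0) g=>(0,0)
  composite₁ = (1 1 0; 0 1 0)
2) trace h;k:
  e0=(1,0,0) h=>(0,1,0) k=>(1,0)
  e1=(0,1,0) h=>(1,0,1) k=>(1,0)
  e2=(0,0,1) h=>(1,1,0) k=>(0,1)
  composite₂ = (1 1 0; 0 0 1)
Equal? NO — does not commute

Answer: DOES NOT COMMUTE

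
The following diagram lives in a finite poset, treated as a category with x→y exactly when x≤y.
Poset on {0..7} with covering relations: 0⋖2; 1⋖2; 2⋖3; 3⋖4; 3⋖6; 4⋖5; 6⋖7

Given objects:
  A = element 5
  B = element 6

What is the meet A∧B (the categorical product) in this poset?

Answer: A∧B = 3

Work:
Lower bounds of A=5 and B=6: {0,1,2,3}
  0 <= 3
  1 <= 3
  2 <= 3
  3 <= 3
glb = 3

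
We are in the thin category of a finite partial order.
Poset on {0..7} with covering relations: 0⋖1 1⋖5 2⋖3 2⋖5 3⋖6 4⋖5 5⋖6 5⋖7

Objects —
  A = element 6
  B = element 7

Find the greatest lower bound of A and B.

Answer: A∧B = 5

Derivation:
{x : x≤A ∧ x≤B} = {0,1,2,4,5}  (A=6, B=7)
  0 ≤ 5
  1 ≤ 5
  2 ≤ 5
  4 ≤ 5
  5 ≤ 5
glb = 5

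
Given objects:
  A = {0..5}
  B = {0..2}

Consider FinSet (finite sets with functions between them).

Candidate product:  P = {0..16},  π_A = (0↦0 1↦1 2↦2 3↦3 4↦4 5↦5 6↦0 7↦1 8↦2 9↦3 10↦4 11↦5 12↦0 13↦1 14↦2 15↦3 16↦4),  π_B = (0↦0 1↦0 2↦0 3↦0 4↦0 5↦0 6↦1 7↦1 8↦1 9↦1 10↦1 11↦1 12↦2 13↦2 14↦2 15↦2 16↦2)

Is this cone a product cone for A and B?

Answer: NOT A VALID PRODUCT — |P|=17 ≠ |A|·|B|=18

Derivation:
|A|·|B| = 6·3 = 18;  |P| = 17
  → cardinalities differ; no bijection possible.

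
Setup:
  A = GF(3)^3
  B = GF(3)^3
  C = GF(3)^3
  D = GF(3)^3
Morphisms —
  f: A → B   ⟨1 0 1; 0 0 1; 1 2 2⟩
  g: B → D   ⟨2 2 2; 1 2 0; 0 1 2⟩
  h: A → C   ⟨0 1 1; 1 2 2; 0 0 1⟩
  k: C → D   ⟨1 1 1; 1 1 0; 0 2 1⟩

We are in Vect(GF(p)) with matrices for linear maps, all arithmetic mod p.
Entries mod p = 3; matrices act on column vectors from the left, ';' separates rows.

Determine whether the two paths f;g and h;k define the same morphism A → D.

Answer: DOES NOT COMMUTE

Trace:
Along f;g (path 1):
  e0=⟨1,0,0⟩ f→⟨1,0,1⟩ g→⟨1,1,2⟩
  e1=⟨0,1,0⟩ f→⟨0,0,2⟩ g→⟨1,0,1⟩
  e2=⟨0,0,1⟩ f→⟨1,1,2⟩ g→⟨2,0,2⟩
  result₁ = ⟨1 1 2; 1 0 0; 2 1 2⟩
Along h;k (path 2):
  e0=⟨1,0,0⟩ h→⟨0,1,0⟩ k→⟨1,1,2⟩
  e1=⟨0,1,0⟩ h→⟨1,2,0⟩ k→⟨0,0,1⟩
  e2=⟨0,0,1⟩ h→⟨1,2,1⟩ k→⟨1,0,2⟩
  result₂ = ⟨1 0 1; 1 0 0; 2 1 2⟩
Equal? distinct morphisms ✗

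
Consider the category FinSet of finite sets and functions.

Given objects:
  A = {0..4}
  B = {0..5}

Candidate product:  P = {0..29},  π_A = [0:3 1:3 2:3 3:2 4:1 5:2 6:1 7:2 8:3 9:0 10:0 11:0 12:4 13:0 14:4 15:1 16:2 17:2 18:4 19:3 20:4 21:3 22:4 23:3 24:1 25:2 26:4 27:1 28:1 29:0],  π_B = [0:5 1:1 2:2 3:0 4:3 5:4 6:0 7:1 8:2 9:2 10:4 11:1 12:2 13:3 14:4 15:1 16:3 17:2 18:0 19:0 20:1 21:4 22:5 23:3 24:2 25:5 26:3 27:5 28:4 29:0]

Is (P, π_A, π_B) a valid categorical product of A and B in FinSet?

Answer: NOT A VALID PRODUCT — duplicate pair at indices 2,8

Derivation:
|A|·|B| = 5·6 = 30;  |P| = 30
Check the pairing map k ↦ (π_A(k), π_B(k)):
  0 : (3,5)
  1 : (3,1)
  2 : (3,2)
  3 : (2,0)
  4 : (1,3)
  5 : (2,4)
  6 : (1,0)
  7 : (2,1)
  8 : (3,2)  ✗ repeats pair of k=2
  9 : (0,2)
  10 : (0,4)
  11 : (0,1)
  12 : (4,2)
  13 : (0,3)
  14 : (4,4)
  15 : (1,1)
  16 : (2,3)
  17 : (2,2)
  18 : (4,0)
  19 : (3,0)
  20 : (4,1)
  21 : (3,4)
  22 : (4,5)
  23 : (3,3)
  24 : (1,2)
  25 : (2,5)
  26 : (4,3)
  27 : (1,5)
  28 : (1,4)
  29 : (0,0)
distinct pairs in image: 29 / 30 needed
  → (3,2) hit at k=2 and k=8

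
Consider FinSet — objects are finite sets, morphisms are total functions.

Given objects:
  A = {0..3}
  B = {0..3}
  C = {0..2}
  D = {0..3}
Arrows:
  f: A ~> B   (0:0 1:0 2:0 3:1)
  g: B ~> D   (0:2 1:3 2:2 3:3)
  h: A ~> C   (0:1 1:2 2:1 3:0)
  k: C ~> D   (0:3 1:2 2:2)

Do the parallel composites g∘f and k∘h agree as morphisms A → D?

1) trace f;g:
  0 f~>0 g~>2
  1 f~>0 g~>2
  2 f~>0 g~>2
  3 f~>1 g~>3
  result₁ = (0:2 1:2 2:2 3:3)
2) trace h;k:
  0 h~>1 k~>2
  1 h~>2 k~>2
  2 h~>1 k~>2
  3 h~>0 k~>3
  result₂ = (0:2 1:2 2:2 3:3)
Equal? YES — commutes

Answer: COMMUTES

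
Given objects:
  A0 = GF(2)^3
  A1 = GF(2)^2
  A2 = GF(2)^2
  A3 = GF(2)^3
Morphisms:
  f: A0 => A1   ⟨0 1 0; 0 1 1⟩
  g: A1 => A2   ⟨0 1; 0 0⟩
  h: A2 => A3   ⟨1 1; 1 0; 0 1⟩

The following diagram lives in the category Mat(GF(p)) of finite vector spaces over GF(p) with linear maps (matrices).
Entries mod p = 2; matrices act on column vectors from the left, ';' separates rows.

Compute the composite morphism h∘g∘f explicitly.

  e0=⟨1,0,0⟩ f=>⟨0,0⟩ g=>⟨0,0⟩ h=>⟨0,0,0⟩
  e1=⟨0,1,0⟩ f=>⟨1,1⟩ g=>⟨1,0⟩ h=>⟨1,1,0⟩
  e2=⟨0,0,1⟩ f=>⟨0,1⟩ g=>⟨1,0⟩ h=>⟨1,1,0⟩
⟦path⟧: ⟨0 1 1; 0 1 1; 0 0 0⟩

Answer: ⟨0 1 1; 0 1 1; 0 0 0⟩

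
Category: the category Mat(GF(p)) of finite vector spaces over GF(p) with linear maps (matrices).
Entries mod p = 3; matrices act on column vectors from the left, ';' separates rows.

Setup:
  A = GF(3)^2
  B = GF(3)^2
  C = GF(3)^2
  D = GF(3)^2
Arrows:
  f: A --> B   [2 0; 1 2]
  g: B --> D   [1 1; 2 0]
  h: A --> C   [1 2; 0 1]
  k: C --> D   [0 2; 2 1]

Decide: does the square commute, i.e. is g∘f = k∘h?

1) trace f;g:
  e0=⟨1,0⟩ f-->⟨2,1⟩ g-->⟨0,1⟩
  e1=⟨0,1⟩ f-->⟨0,2⟩ g-->⟨2,0⟩
  result₁ = [0 2; 1 0]
2) trace h;k:
  e0=⟨1,0⟩ h-->⟨1,0⟩ k-->⟨0,2⟩
  e1=⟨0,1⟩ h-->⟨2,1⟩ k-->⟨2,2⟩
  result₂ = [0 2; 2 2]
Equal? distinct morphisms ✗

Answer: DOES NOT COMMUTE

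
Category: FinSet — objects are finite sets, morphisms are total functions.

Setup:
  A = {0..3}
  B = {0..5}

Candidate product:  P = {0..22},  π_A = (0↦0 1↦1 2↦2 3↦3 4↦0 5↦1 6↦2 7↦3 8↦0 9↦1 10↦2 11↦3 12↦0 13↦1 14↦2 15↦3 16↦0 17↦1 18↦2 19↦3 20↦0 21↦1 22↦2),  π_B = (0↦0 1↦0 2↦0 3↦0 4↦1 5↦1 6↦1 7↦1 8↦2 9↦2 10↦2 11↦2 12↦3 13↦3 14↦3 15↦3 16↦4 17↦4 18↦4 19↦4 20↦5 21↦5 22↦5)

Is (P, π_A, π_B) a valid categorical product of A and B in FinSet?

|A|·|B| = 4·6 = 24;  |P| = 23
  → cardinalities differ; no bijection possible.

Answer: NOT A VALID PRODUCT — |P|=23 ≠ |A|·|B|=24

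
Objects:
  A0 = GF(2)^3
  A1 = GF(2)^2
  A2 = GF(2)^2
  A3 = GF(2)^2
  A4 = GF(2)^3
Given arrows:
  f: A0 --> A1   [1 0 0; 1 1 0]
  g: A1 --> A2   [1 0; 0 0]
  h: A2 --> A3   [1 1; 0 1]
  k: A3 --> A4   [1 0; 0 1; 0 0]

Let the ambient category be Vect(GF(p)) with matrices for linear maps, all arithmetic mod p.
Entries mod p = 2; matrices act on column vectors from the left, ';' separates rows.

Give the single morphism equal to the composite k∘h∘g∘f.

Answer: [1 0 0; 0 0 0; 0 0 0]

Trace:
  e0=[1,0,0] f-->[1,1] g-->[1,0] h-->[1,0] k-->[1,0,0]
  e1=[0,1,0] f-->[0,1] g-->[0,0] h-->[0,0] k-->[0,0,0]
  e2=[0,0,1] f-->[0,0] g-->[0,0] h-->[0,0] k-->[0,0,0]
⟦path⟧: [1 0 0; 0 0 0; 0 0 0]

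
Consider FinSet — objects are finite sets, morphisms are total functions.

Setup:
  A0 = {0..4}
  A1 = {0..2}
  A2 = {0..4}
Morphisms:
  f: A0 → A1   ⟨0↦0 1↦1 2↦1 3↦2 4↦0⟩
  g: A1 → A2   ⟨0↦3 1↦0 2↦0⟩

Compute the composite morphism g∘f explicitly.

  0 f→0 g→3
  1 f→1 g→0
  2 f→1 g→0
  3 f→2 g→0
  4 f→0 g→3
composite: ⟨0↦3 1↦0 2↦0 3↦0 4↦3⟩

Answer: ⟨0↦3 1↦0 2↦0 3↦0 4↦3⟩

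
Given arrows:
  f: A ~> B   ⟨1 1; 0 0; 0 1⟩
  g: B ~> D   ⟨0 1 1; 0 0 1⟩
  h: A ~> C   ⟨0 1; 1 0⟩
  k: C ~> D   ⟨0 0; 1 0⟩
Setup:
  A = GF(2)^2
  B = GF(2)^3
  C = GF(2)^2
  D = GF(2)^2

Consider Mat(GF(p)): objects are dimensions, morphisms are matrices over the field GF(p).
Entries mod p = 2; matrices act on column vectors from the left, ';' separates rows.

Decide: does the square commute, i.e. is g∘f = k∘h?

Along f;g (path 1):
  e0=[1,0] f~>[1,0,0] g~>[0,0]
  e1=[0,1] f~>[1,0,1] g~>[1,1]
  composite₁ = ⟨0 1; 0 1⟩
Along h;k (path 2):
  e0=[1,0] h~>[0,1] k~>[0,0]
  e1=[0,1] h~>[1,0] k~>[0,1]
  composite₂ = ⟨0 0; 0 1⟩
Equal? differ; not commutative

Answer: DOES NOT COMMUTE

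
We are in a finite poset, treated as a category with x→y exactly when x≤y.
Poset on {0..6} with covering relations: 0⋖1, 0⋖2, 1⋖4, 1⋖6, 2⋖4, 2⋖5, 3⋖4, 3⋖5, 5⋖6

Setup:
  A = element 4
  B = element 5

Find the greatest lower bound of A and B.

Lower bounds of A=4 and B=5: {0,2,3}
  maximal lower bounds 2 and 3 are incomparable: neither 2<=3 nor 3<=2
→ no greatest lower bound exists

Answer: NO MEET EXISTS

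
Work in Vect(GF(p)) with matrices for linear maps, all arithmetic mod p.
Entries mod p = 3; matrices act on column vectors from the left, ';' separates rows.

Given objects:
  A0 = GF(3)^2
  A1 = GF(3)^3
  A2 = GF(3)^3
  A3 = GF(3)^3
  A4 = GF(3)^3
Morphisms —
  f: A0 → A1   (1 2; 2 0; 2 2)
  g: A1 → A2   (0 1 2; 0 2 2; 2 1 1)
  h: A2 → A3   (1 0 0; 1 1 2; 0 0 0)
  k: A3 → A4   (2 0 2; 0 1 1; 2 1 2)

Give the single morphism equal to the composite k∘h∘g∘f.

Answer: (0 2; 2 2; 2 1)

Trace:
  e0=(1,0) f→(1,2,2) g→(0,2,0) h→(0,2,0) k→(0,2,2)
  e1=(0,1) f→(2,0,2) g→(1,1,0) h→(1,2,0) k→(2,2,1)
⟦path⟧: (0 2; 2 2; 2 1)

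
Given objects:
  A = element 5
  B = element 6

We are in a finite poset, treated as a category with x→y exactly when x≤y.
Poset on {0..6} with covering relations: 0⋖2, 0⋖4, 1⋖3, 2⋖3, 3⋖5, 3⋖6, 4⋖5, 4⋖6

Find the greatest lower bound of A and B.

{x : x<=A ∧ x<=B} = {0,1,2,3,4}  (A=5, B=6)
  maximal lower bounds 3 and 4 are incomparable: neither 3<=4 nor 4<=3
→ no greatest lower bound exists

Answer: NO MEET EXISTS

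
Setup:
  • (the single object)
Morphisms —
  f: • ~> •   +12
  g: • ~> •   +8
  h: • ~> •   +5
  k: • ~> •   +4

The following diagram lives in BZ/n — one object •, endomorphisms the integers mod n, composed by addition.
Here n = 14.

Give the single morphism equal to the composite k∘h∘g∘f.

  0 +12≡12 +8≡6 +5≡11 +4≡1  (mod 14)
composite: +1

Answer: +1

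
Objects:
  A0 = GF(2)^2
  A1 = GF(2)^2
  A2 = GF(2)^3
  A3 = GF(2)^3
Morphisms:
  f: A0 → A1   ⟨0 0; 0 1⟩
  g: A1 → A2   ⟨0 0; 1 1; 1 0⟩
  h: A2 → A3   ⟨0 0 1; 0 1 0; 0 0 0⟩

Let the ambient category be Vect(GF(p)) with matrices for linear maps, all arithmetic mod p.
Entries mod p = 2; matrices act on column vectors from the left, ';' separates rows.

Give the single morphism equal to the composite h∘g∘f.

  e0=[1,0] f→[0,0] g→[0,0,0] h→[0,0,0]
  e1=[0,1] f→[0,1] g→[0,1,0] h→[0,1,0]
composite: ⟨0 0; 0 1; 0 0⟩

Answer: ⟨0 0; 0 1; 0 0⟩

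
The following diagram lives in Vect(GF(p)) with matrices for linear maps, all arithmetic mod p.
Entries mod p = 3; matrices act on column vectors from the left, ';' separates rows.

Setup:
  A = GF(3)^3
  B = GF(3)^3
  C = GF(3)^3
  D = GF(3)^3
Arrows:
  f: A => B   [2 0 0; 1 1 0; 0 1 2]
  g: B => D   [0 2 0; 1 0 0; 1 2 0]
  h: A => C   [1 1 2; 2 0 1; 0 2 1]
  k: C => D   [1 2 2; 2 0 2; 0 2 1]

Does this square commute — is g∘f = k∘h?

1) trace f;g:
  e0=⟨1,0,0⟩ f=>⟨2,1,0⟩ g=>⟨2,2,1⟩
  e1=⟨0,1,0⟩ f=>⟨0,1,1⟩ g=>⟨2,0,2⟩
  e2=⟨0,0,1⟩ f=>⟨0,0,2⟩ g=>⟨0,0,0⟩
  result₁ = [2 2 0; 2 0 0; 1 2 0]
2) trace h;k:
  e0=⟨1,0,0⟩ h=>⟨1,2,0⟩ k=>⟨2,2,1⟩
  e1=⟨0,1,0⟩ h=>⟨1,0,2⟩ k=>⟨2,0,2⟩
  e2=⟨0,0,1⟩ h=>⟨2,1,1⟩ k=>⟨0,0,0⟩
  result₂ = [2 2 0; 2 0 0; 1 2 0]
Equal? same morphism ✓

Answer: COMMUTES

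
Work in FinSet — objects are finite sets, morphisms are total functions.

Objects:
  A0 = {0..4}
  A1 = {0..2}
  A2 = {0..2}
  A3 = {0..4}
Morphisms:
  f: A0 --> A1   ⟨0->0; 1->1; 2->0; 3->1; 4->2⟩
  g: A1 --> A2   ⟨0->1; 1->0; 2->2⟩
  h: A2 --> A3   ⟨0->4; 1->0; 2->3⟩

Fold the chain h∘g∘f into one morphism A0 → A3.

  0 f-->0 g-->1 h-->0
  1 f-->1 g-->0 h-->4
  2 f-->0 g-->1 h-->0
  3 f-->1 g-->0 h-->4
  4 f-->2 g-->2 h-->3
composite: ⟨0->0; 1->4; 2->0; 3->4; 4->3⟩

Answer: ⟨0->0; 1->4; 2->0; 3->4; 4->3⟩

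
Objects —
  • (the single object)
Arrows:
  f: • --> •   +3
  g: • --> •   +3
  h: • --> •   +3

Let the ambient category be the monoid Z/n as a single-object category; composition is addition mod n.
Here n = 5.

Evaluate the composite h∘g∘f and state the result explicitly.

  0 +3≡3 +3≡1 +3≡4  (mod 5)
composite: +4

Answer: +4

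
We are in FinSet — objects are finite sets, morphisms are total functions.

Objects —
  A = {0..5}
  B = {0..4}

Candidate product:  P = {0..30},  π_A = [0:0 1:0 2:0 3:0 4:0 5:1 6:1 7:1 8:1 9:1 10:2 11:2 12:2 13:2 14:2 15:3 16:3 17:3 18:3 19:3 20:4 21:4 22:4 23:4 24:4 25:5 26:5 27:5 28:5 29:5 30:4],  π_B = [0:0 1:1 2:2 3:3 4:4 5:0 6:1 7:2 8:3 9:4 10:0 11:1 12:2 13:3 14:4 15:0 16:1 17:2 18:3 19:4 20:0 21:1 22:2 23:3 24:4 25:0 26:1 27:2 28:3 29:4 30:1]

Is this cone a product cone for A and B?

|A|·|B| = 6·5 = 30;  |P| = 31
  → cardinalities differ; no bijection possible.

Answer: NOT A VALID PRODUCT — |P|=31 ≠ |A|·|B|=30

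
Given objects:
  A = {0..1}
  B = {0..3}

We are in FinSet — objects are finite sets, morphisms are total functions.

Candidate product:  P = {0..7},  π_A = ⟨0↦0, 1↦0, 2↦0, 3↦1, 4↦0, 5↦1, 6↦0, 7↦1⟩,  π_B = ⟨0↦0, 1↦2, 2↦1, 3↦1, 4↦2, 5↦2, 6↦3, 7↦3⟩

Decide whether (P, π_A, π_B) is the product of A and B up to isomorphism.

Answer: NOT A VALID PRODUCT — duplicate pair at indices 4,1

Derivation:
|A|·|B| = 2·4 = 8;  |P| = 8
Check the pairing map k ↦ (π_A(k), π_B(k)):
  0 ↦ (0,0)
  1 ↦ (0,2)
  2 ↦ (0,1)
  3 ↦ (1,1)
  4 ↦ (0,2)  ✗ repeats pair of k=1
  5 ↦ (1,2)
  6 ↦ (0,3)
  7 ↦ (1,3)
distinct pairs in image: 7 / 8 needed
  → (0,2) hit at k=1 and k=4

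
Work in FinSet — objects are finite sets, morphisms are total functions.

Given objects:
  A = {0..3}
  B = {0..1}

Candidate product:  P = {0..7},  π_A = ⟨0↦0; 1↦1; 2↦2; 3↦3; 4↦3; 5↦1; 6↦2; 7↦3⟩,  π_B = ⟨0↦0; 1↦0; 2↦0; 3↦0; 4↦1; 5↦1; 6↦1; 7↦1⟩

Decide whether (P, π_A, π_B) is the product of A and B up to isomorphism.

|A|·|B| = 4·2 = 8;  |P| = 8
Check the pairing map k ↦ (π_A(k), π_B(k)):
  0 ↦ (0,0)
  1 ↦ (1,0)
  2 ↦ (2,0)
  3 ↦ (3,0)
  4 ↦ (3,1)
  5 ↦ (1,1)
  6 ↦ (2,1)
  7 ↦ (3,1)  ✗ repeats pair of k=4
distinct pairs in image: 7 / 8 needed
  → (3,1) hit at k=4 and k=7

Answer: NOT A VALID PRODUCT — duplicate pair at indices 7,4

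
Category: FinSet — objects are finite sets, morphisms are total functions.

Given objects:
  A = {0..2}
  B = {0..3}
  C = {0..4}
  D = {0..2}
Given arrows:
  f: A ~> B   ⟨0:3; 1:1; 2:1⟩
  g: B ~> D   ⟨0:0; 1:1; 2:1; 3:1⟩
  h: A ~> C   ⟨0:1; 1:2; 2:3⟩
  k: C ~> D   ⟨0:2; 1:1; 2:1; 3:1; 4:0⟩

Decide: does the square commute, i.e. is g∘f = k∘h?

Answer: COMMUTES

Derivation:
Along f;g (path 1):
  0 f~>3 g~>1
  1 f~>1 g~>1
  2 f~>1 g~>1
  result₁ = ⟨0:1; 1:1; 2:1⟩
Along h;k (path 2):
  0 h~>1 k~>1
  1 h~>2 k~>1
  2 h~>3 k~>1
  result₂ = ⟨0:1; 1:1; 2:1⟩
Equal? equal; square commutes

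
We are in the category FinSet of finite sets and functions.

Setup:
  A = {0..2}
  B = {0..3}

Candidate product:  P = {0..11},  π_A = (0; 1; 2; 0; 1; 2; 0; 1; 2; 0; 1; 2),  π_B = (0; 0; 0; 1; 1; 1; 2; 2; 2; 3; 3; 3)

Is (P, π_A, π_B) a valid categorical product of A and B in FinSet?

|A|·|B| = 3·4 = 12;  |P| = 12
Check the pairing map k ↦ (π_A(k), π_B(k)):
  0 ↦ (0,0)
  1 ↦ (1,0)
  2 ↦ (2,0)
  3 ↦ (0,1)
  4 ↦ (1,1)
  5 ↦ (2,1)
  6 ↦ (0,2)
  7 ↦ (1,2)
  8 ↦ (2,2)
  9 ↦ (0,3)
  10 ↦ (1,3)
  11 ↦ (2,3)
distinct pairs in image: 12 / 12 needed
  → bijection onto A×B; projections well-typed.

Answer: VALID PRODUCT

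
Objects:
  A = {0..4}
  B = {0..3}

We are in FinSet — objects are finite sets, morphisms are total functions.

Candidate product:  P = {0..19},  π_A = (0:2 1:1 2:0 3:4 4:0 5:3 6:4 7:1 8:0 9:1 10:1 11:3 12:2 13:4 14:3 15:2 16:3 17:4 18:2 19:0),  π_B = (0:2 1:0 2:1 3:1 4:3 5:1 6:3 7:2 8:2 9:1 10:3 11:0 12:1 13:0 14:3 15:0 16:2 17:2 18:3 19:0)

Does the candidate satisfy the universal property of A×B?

|A|·|B| = 5·4 = 20;  |P| = 20
Check the pairing map k ↦ (π_A(k), π_B(k)):
  0 : (2,2)
  1 : (1,0)
  2 : (0,1)
  3 : (4,1)
  4 : (0,3)
  5 : (3,1)
  6 : (4,3)
  7 : (1,2)
  8 : (0,2)
  9 : (1,1)
  10 : (1,3)
  11 : (3,0)
  12 : (2,1)
  13 : (4,0)
  14 : (3,3)
  15 : (2,0)
  16 : (3,2)
  17 : (4,2)
  18 : (2,3)
  19 : (0,0)
distinct pairs in image: 20 / 20 needed
  → bijection onto A×B; projections well-typed.

Answer: VALID PRODUCT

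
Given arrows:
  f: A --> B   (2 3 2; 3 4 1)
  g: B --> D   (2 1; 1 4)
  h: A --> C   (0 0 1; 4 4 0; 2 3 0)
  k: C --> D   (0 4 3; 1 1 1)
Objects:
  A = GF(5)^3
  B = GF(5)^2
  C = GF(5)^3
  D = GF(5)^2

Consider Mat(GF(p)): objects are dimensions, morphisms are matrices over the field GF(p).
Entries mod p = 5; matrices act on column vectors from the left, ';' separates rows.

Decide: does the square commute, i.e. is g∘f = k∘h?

Answer: DOES NOT COMMUTE

Derivation:
1) trace f;g:
  e0=[1,0,0] f-->[2,3] g-->[2,4]
  e1=[0,1,0] f-->[3,4] g-->[0,4]
  e2=[0,0,1] f-->[2,1] g-->[0,1]
  result₁ = (2 0 0; 4 4 1)
2) trace h;k:
  e0=[1,0,0] h-->[0,4,2] k-->[2,1]
  e1=[0,1,0] h-->[0,4,3] k-->[0,2]
  e2=[0,0,1] h-->[1,0,0] k-->[0,1]
  result₂ = (2 0 0; 1 2 1)
Equal? distinct morphisms ✗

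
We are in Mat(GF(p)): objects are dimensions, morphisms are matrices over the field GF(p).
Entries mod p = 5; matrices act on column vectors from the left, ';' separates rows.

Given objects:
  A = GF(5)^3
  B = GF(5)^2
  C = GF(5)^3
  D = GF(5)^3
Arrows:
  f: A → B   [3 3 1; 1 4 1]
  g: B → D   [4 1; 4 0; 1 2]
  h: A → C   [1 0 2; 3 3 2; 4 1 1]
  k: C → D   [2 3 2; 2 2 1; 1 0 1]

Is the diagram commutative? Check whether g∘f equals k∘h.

Answer: DOES NOT COMMUTE

Derivation:
Path 1 = f;g:
  e0=⟨1,0,0⟩ f→⟨3,1⟩ g→⟨3,2,0⟩
  e1=⟨0,1,0⟩ f→⟨3,4⟩ g→⟨1,2,1⟩
  e2=⟨0,0,1⟩ f→⟨1,1⟩ g→⟨0,4,3⟩
  result₁ = [3 1 0; 2 2 4; 0 1 3]
Path 2 = h;k:
  e0=⟨1,0,0⟩ h→⟨1,3,4⟩ k→⟨4,2,0⟩
  e1=⟨0,1,0⟩ h→⟨0,3,1⟩ k→⟨1,2,1⟩
  e2=⟨0,0,1⟩ h→⟨2,2,1⟩ k→⟨2,4,3⟩
  result₂ = [4 1 2; 2 2 4; 0 1 3]
Equal? differ; not commutative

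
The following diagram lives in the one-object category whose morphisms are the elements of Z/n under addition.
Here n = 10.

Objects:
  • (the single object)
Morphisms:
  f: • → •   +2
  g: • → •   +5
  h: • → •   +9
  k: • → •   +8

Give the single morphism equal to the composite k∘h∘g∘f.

  0 +2≡2 +5≡7 +9≡6 +8≡4  (mod 10)
composite: +4

Answer: +4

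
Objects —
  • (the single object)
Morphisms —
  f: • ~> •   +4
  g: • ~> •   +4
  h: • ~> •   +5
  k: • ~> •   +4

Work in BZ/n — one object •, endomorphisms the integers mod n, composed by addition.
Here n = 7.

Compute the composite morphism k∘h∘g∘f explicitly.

Answer: +3

Work:
  0 +4≡4 +4≡1 +5≡6 +4≡3  (mod 7)
composite: +3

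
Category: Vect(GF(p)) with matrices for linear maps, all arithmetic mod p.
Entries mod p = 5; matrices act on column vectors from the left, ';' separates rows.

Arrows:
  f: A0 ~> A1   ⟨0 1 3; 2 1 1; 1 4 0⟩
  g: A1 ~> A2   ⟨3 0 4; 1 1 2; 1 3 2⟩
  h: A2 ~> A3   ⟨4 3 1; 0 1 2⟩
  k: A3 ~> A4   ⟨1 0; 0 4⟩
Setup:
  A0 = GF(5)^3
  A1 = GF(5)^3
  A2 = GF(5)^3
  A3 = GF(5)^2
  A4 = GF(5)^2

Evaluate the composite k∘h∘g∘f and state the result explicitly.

  e0=[1,0,0] f~>[0,2,1] g~>[4,4,3] h~>[1,0] k~>[1,0]
  e1=[0,1,0] f~>[1,1,4] g~>[4,0,2] h~>[3,4] k~>[3,1]
  e2=[0,0,1] f~>[3,1,0] g~>[4,4,1] h~>[4,1] k~>[4,4]
composite: ⟨1 3 4; 0 1 4⟩

Answer: ⟨1 3 4; 0 1 4⟩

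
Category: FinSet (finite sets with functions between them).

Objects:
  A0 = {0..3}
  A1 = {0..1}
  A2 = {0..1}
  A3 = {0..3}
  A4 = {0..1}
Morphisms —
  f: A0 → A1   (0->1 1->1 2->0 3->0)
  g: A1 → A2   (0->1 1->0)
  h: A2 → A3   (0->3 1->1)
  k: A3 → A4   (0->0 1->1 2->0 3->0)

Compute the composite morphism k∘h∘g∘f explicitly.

Answer: (0->0 1->0 2->1 3->1)

Trace:
  0 f→1 g→0 h→3 k→0
  1 f→1 g→0 h→3 k→0
  2 f→0 g→1 h→1 k→1
  3 f→0 g→1 h→1 k→1
composite: (0->0 1->0 2->1 3->1)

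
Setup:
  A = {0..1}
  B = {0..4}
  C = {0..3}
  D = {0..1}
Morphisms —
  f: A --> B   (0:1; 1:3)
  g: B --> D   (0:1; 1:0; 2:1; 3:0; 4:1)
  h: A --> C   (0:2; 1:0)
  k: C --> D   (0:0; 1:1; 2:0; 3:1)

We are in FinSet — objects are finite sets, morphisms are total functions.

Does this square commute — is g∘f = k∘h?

Along f;g (path 1):
  0 f-->1 g-->0
  1 f-->3 g-->0
  composite₁ = (0:0; 1:0)
Along h;k (path 2):
  0 h-->2 k-->0
  1 h-->0 k-->0
  composite₂ = (0:0; 1:0)
Equal? YES — commutes

Answer: COMMUTES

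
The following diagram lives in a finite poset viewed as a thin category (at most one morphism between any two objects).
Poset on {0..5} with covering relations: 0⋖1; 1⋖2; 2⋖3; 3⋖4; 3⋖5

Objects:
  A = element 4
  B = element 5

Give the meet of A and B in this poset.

Common predecessors of 4,5: {0,1,2,3}
  0 ⊑ 3
  1 ⊑ 3
  2 ⊑ 3
  3 ⊑ 3
glb = 3

Answer: A∧B = 3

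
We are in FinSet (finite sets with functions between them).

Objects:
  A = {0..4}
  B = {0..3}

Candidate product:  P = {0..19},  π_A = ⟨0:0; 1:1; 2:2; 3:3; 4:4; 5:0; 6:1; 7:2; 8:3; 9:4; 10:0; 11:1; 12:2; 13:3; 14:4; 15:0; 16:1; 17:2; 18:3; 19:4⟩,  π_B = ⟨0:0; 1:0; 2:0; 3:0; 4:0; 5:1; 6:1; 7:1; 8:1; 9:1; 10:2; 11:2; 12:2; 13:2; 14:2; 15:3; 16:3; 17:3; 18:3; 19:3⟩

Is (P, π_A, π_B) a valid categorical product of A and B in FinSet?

Answer: VALID PRODUCT

Derivation:
|A|·|B| = 5·4 = 20;  |P| = 20
Check the pairing map k ↦ (π_A(k), π_B(k)):
  0 : (0,0)
  1 : (1,0)
  2 : (2,0)
  3 : (3,0)
  4 : (4,0)
  5 : (0,1)
  6 : (1,1)
  7 : (2,1)
  8 : (3,1)
  9 : (4,1)
  10 : (0,2)
  11 : (1,2)
  12 : (2,2)
  13 : (3,2)
  14 : (4,2)
  15 : (0,3)
  16 : (1,3)
  17 : (2,3)
  18 : (3,3)
  19 : (4,3)
distinct pairs in image: 20 / 20 needed
  → bijection onto A×B; projections well-typed.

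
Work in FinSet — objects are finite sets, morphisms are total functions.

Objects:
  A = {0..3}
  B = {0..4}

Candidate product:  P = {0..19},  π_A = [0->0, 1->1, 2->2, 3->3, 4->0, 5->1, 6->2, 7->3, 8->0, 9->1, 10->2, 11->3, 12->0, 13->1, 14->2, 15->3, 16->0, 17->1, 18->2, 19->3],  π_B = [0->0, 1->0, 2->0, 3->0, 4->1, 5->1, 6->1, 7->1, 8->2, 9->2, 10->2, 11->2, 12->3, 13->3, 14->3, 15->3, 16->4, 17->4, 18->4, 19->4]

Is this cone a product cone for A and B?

|A|·|B| = 4·5 = 20;  |P| = 20
Check the pairing map k ↦ (π_A(k), π_B(k)):
  0 -> (0,0)
  1 -> (1,0)
  2 -> (2,0)
  3 -> (3,0)
  4 -> (0,1)
  5 -> (1,1)
  6 -> (2,1)
  7 -> (3,1)
  8 -> (0,2)
  9 -> (1,2)
  10 -> (2,2)
  11 -> (3,2)
  12 -> (0,3)
  13 -> (1,3)
  14 -> (2,3)
  15 -> (3,3)
  16 -> (0,4)
  17 -> (1,4)
  18 -> (2,4)
  19 -> (3,4)
distinct pairs in image: 20 / 20 needed
  → bijection onto A×B; projections well-typed.

Answer: VALID PRODUCT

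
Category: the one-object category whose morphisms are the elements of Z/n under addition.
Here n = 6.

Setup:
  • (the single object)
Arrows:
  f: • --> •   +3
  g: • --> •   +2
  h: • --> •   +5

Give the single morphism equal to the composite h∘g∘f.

  0 +3≡3 +2≡5 +5≡4  (mod 6)
result: +4

Answer: +4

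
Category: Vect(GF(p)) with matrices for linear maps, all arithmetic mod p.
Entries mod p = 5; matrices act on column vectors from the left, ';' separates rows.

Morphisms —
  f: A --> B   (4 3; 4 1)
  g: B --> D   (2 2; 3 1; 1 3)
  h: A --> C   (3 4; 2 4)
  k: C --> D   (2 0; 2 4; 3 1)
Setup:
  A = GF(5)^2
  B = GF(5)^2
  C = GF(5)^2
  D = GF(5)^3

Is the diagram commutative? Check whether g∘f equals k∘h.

Path 1 = f;g:
  e0=(1,0) f-->(4,4) g-->(1,1,1)
  e1=(0,1) f-->(3,1) g-->(3,0,1)
  composite₁ = (1 3; 1 0; 1 1)
Path 2 = h;k:
  e0=(1,0) h-->(3,2) k-->(1,4,1)
  e1=(0,1) h-->(4,4) k-->(3,4,1)
  composite₂ = (1 3; 4 4; 1 1)
Equal? differ; not commutative

Answer: DOES NOT COMMUTE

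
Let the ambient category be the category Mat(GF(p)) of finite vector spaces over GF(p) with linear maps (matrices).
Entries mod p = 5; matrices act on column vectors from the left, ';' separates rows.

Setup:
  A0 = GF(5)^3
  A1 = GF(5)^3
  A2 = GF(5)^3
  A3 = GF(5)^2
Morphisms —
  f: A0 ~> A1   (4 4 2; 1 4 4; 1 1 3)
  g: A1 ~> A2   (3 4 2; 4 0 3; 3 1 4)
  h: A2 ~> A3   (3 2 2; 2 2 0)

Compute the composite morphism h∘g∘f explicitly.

Answer: (1 3 2; 4 3 0)

Work:
  e0=(1,0,0) f~>(4,1,1) g~>(3,4,2) h~>(1,4)
  e1=(0,1,0) f~>(4,4,1) g~>(0,4,0) h~>(3,3)
  e2=(0,0,1) f~>(2,4,3) g~>(3,2,2) h~>(2,0)
result: (1 3 2; 4 3 0)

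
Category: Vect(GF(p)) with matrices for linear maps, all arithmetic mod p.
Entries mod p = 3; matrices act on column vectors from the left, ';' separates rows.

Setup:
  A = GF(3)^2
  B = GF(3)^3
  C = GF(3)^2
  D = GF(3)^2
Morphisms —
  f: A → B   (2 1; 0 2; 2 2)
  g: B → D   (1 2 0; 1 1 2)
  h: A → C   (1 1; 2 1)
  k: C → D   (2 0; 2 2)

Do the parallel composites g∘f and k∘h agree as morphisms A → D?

Answer: COMMUTES

Trace:
1) trace f;g:
  e0=⟨1,0⟩ f→⟨2,0,2⟩ g→⟨2,0⟩
  e1=⟨0,1⟩ f→⟨1,2,2⟩ g→⟨2,1⟩
  ⟦path⟧₁ = (2 2; 0 1)
2) trace h;k:
  e0=⟨1,0⟩ h→⟨1,2⟩ k→⟨2,0⟩
  e1=⟨0,1⟩ h→⟨1,1⟩ k→⟨2,1⟩
  ⟦path⟧₂ = (2 2; 0 1)
Equal? YES — commutes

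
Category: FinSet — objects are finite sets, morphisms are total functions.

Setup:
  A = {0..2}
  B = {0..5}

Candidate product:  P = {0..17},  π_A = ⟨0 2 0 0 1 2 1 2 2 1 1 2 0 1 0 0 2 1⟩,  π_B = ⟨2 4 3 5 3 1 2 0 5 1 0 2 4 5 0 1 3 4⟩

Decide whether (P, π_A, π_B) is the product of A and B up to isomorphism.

Answer: VALID PRODUCT

Derivation:
|A|·|B| = 3·6 = 18;  |P| = 18
Check the pairing map k ↦ (π_A(k), π_B(k)):
  0 ↦ (0,2)
  1 ↦ (2,4)
  2 ↦ (0,3)
  3 ↦ (0,5)
  4 ↦ (1,3)
  5 ↦ (2,1)
  6 ↦ (1,2)
  7 ↦ (2,0)
  8 ↦ (2,5)
  9 ↦ (1,1)
  10 ↦ (1,0)
  11 ↦ (2,2)
  12 ↦ (0,4)
  13 ↦ (1,5)
  14 ↦ (0,0)
  15 ↦ (0,1)
  16 ↦ (2,3)
  17 ↦ (1,4)
distinct pairs in image: 18 / 18 needed
  → bijection onto A×B; projections well-typed.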